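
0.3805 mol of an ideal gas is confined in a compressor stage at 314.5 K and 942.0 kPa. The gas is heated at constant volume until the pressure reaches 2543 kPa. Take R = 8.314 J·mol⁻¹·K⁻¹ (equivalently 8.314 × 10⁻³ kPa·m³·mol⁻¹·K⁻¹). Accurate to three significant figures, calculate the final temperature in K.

From PV = nRT: V₁ = nRT₁/P₁ = 0.001056 m³.
V constant ⇒ P ∝ T: V₂ = V₁; T₂ = T₁·(P₂/P₁) = 849.0 K.

T₂ ≈ 849 K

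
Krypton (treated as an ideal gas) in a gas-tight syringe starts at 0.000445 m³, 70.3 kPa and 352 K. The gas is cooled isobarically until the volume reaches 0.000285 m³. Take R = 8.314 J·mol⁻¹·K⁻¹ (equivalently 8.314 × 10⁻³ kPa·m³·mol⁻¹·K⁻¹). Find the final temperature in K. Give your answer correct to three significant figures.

T₂ ≈ 225 K

P constant ⇒ V ∝ T: P₂ = P₁; T₂ = T₁·(V₂/V₁) = 225.4 K.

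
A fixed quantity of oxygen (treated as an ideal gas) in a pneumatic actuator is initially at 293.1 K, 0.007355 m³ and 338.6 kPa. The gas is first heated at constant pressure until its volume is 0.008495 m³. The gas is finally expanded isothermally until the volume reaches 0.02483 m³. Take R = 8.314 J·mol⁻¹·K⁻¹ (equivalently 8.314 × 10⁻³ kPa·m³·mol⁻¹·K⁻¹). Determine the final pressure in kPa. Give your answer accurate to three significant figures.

P constant ⇒ V ∝ T: P₂ = P₁; T₂ = T₁·(V₂/V₁) = 338.5 K.
T constant ⇒ Boyle's law P V = const: T₃ = T₂; P₃ = P₂·(V₂/V₃) = 115.8 kPa.

P₃ ≈ 116 kPa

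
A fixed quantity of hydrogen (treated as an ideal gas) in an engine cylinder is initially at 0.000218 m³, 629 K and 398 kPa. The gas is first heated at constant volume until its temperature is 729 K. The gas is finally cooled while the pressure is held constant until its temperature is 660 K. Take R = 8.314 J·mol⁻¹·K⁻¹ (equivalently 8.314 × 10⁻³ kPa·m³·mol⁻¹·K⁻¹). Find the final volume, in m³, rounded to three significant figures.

V₃ ≈ 0.000197 m³

Isochoric, so P/T is constant: V₂ = V₁; P₂ = P₁·(T₂/T₁) = 461.3 kPa.
Isobaric, so V/T is constant: P₃ = P₂; V₃ = V₂·(T₃/T₂) = 0.0001974 m³.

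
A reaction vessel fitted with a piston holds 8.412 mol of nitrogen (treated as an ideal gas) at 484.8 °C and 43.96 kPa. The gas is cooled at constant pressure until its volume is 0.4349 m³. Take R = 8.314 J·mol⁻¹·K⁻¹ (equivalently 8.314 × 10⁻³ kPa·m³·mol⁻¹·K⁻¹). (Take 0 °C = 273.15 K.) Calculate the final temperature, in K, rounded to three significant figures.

Convert: T₁ = 758.0 K.
From PV = nRT: V₁ = nRT₁/P₁ = 1.206 m³.
P constant ⇒ V ∝ T: P₂ = P₁; T₂ = T₁·(V₂/V₁) = 273.4 K.

T₂ ≈ 273 K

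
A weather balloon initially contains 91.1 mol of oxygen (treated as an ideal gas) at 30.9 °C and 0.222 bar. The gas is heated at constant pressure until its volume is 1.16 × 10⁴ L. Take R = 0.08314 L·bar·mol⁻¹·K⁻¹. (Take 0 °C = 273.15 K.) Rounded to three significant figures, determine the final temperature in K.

Convert: T₁ = 304.0 K.
From PV = nRT: V₁ = nRT₁/P₁ = 1.037e+04 L.
P constant ⇒ V ∝ T: P₂ = P₁; T₂ = T₁·(V₂/V₁) = 340.0 K.

T₂ ≈ 340 K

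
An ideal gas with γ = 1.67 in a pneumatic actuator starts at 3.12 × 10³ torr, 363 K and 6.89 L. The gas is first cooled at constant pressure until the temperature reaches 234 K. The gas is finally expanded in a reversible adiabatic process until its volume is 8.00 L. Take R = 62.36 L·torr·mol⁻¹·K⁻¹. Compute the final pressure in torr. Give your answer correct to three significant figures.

P₃ ≈ 1.17e+03 torr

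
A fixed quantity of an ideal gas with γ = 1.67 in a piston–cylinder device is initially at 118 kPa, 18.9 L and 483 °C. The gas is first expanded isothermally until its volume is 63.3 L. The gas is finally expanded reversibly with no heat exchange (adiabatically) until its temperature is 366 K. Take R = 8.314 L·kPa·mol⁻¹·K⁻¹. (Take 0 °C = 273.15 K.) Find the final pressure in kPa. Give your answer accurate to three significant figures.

P₃ ≈ 5.77 kPa

Convert: T₁ = 756.1 K.
T constant ⇒ Boyle's law P V = const: T₂ = T₁; P₂ = P₁·(V₁/V₂) = 35.23 kPa.
Reversible adiabatic, γ = 1.67: P₃ = P₂·(T₃/T₂)^(γ/(γ−1)) = 5.774 kPa; V₃ = V₂·(T₂/T₃)^(1/(γ−1)) = 187.0 L.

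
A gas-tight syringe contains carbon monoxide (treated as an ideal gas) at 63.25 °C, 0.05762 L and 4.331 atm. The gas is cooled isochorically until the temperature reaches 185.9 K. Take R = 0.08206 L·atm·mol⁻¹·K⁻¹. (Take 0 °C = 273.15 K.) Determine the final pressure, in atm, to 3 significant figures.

P₂ ≈ 2.39 atm

Convert: T₁ = 336.4 K.
V constant ⇒ P ∝ T: V₂ = V₁; P₂ = P₁·(T₂/T₁) = 2.393 atm.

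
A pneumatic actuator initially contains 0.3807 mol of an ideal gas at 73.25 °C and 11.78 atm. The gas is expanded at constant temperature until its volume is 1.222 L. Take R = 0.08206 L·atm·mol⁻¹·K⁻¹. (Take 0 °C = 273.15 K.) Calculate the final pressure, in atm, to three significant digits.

Convert: T₁ = 346.4 K.
From PV = nRT: V₁ = nRT₁/P₁ = 0.9186 L.
T constant ⇒ Boyle's law P V = const: T₂ = T₁; P₂ = P₁·(V₁/V₂) = 8.856 atm.

P₂ ≈ 8.86 atm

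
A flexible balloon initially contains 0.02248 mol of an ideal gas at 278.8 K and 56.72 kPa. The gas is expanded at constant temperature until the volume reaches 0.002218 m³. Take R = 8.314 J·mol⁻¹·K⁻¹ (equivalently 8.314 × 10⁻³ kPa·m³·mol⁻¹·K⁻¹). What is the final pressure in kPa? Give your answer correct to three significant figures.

P₂ ≈ 23.5 kPa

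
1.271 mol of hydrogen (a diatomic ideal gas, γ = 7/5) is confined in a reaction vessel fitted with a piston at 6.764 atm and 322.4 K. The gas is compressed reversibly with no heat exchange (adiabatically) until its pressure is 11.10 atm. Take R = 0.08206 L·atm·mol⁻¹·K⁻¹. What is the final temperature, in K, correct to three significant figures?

T₂ ≈ 371 K

From PV = nRT: V₁ = nRT₁/P₁ = 4.971 L.
Adiabatic (γ = 7/5), T V^(γ−1) and P V^γ constant: T₂ = T₁·(P₂/P₁)^((γ−1)/γ) = 371.4 K; V₂ = V₁·(P₁/P₂)^(1/γ) = 3.490 L.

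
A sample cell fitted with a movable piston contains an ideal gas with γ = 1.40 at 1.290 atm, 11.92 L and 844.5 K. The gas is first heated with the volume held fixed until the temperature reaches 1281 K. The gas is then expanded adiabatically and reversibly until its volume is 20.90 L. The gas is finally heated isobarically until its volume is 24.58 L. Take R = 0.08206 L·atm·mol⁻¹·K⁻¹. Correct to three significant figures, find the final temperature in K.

T₄ ≈ 1.20e+03 K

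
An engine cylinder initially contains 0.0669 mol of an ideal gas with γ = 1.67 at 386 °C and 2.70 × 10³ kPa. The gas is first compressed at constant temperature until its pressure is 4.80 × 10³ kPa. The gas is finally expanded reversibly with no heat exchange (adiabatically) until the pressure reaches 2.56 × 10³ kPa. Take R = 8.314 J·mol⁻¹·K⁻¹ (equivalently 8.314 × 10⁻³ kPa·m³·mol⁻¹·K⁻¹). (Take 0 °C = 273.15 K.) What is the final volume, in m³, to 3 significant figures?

V₃ ≈ 0.000111 m³

Convert: T₁ = 659.1 K.
From PV = nRT: V₁ = nRT₁/P₁ = 0.0001358 m³.
T constant ⇒ Boyle's law P V = const: T₂ = T₁; V₂ = V₁·(P₁/P₂) = 7.638e-05 m³.
Reversible adiabatic, γ = 1.67: T₃ = T₂·(P₃/P₂)^((γ−1)/γ) = 512.2 K; V₃ = V₂·(P₂/P₃)^(1/γ) = 0.0001113 m³.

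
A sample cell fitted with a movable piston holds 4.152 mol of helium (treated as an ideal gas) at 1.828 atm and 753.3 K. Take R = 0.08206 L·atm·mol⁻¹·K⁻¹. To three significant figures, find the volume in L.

V ≈ 140 L

PV = nRT ⇒ V = nRT/P = (4.152 × 0.08206 × 753.3) / 1.828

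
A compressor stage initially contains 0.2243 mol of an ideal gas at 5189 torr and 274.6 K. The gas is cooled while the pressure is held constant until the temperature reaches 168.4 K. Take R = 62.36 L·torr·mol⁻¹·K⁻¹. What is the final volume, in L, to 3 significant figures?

V₂ ≈ 0.454 L

From PV = nRT: V₁ = nRT₁/P₁ = 0.7402 L.
P constant ⇒ V ∝ T: P₂ = P₁; V₂ = V₁·(T₂/T₁) = 0.4539 L.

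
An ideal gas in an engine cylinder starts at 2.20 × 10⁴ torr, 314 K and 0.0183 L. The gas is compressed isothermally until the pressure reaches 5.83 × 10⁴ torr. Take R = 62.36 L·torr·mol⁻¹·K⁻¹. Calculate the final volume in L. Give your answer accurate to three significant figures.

T constant ⇒ Boyle's law P V = const: T₂ = T₁; V₂ = V₁·(P₁/P₂) = 0.006906 L.

V₂ ≈ 0.00691 L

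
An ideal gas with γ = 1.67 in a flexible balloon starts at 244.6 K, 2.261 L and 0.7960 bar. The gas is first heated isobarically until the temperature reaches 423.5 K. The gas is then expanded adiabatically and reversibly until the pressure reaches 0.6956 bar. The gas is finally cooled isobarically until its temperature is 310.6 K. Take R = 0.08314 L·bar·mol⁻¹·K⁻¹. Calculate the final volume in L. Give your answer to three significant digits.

Isobaric, so V/T is constant: P₂ = P₁; V₂ = V₁·(T₂/T₁) = 3.915 L.
Adiabatic (γ = 1.67), T V^(γ−1) and P V^γ constant: T₃ = T₂·(P₃/P₂)^((γ−1)/γ) = 401.2 K; V₃ = V₂·(P₂/P₃)^(1/γ) = 4.244 L.
P constant ⇒ V ∝ T: P₄ = P₃; V₄ = V₃·(T₄/T₃) = 3.285 L.

V₄ ≈ 3.29 L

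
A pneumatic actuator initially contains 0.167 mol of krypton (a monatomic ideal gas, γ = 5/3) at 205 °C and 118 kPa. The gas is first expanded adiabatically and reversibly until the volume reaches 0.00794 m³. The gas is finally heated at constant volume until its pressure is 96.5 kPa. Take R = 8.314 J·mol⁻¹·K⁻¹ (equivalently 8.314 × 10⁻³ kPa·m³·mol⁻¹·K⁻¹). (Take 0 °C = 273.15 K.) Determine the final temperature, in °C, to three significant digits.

Convert: T₁ = 478.1 K.
From PV = nRT: V₁ = nRT₁/P₁ = 0.005626 m³.
Reversible adiabatic, γ = 5/3: T₂ = T₁·(V₁/V₂)^(γ−1) = 380.0 K; P₂ = P₁·(V₁/V₂)^γ = 66.46 kPa.
Isochoric, so P/T is constant: V₃ = V₂; T₃ = T₂·(P₃/P₂) = 551.9 K.

T₃ ≈ 279 °C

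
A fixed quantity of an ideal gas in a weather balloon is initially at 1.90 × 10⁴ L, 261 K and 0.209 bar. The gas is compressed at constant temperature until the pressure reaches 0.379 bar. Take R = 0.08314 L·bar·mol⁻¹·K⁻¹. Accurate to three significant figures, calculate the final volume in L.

T constant ⇒ Boyle's law P V = const: T₂ = T₁; V₂ = V₁·(P₁/P₂) = 1.048e+04 L.

V₂ ≈ 1.05e+04 L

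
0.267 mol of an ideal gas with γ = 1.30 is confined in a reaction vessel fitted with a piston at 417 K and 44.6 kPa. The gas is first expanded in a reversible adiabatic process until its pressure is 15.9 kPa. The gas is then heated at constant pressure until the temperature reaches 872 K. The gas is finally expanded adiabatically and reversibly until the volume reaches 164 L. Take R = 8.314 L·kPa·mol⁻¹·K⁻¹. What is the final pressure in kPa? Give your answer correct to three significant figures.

P₄ ≈ 10.8 kPa

From PV = nRT: V₁ = nRT₁/P₁ = 20.75 L.
Reversible adiabatic, γ = 1.30: T₂ = T₁·(P₂/P₁)^((γ−1)/γ) = 328.7 K; V₂ = V₁·(P₁/P₂)^(1/γ) = 45.89 L.
P constant ⇒ V ∝ T: P₃ = P₂; V₃ = V₂·(T₃/T₂) = 121.7 L.
Adiabatic (γ = 1.30), T V^(γ−1) and P V^γ constant: T₄ = T₃·(V₃/V₄)^(γ−1) = 797.4 K; P₄ = P₃·(V₃/V₄)^γ = 10.79 kPa.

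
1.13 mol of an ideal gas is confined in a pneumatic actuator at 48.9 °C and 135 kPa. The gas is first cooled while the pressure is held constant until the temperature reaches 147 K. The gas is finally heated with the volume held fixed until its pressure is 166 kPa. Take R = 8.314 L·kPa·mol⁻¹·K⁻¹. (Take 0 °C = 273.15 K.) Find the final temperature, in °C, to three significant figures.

Convert: T₁ = 322.0 K.
From PV = nRT: V₁ = nRT₁/P₁ = 22.41 L.
Isobaric, so V/T is constant: P₂ = P₁; V₂ = V₁·(T₂/T₁) = 10.23 L.
Isochoric, so P/T is constant: V₃ = V₂; T₃ = T₂·(P₃/P₂) = 180.8 K.

T₃ ≈ -92.4 °C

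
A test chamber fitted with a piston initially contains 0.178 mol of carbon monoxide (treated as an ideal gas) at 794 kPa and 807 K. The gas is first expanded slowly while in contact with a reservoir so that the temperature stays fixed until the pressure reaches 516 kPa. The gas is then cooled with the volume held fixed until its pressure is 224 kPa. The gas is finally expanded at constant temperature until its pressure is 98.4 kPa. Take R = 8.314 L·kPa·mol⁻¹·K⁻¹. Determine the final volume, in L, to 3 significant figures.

From PV = nRT: V₁ = nRT₁/P₁ = 1.504 L.
Isothermal, so P V is constant: T₂ = T₁; V₂ = V₁·(P₁/P₂) = 2.314 L.
V constant ⇒ P ∝ T: V₃ = V₂; T₃ = T₂·(P₃/P₂) = 350.3 K.
Isothermal, so P V is constant: T₄ = T₃; V₄ = V₃·(P₃/P₄) = 5.269 L.

V₄ ≈ 5.27 L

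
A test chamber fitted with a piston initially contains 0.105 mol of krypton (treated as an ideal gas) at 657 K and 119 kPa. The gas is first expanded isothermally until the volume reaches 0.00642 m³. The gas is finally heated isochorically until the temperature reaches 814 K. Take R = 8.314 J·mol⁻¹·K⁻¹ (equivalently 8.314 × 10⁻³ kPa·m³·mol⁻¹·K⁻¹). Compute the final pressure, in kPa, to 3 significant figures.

P₃ ≈ 111 kPa

From PV = nRT: V₁ = nRT₁/P₁ = 0.004820 m³.
Isothermal, so P V is constant: T₂ = T₁; P₂ = P₁·(V₁/V₂) = 89.34 kPa.
Isochoric, so P/T is constant: V₃ = V₂; P₃ = P₂·(T₃/T₂) = 110.7 kPa.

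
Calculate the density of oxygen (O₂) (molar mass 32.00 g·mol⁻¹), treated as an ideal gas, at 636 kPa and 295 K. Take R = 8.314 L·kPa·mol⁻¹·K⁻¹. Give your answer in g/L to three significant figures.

ρ = PM/(RT) = (636 × 32.00) / (8.314 × 295.0)

ρ ≈ 8.30 g/L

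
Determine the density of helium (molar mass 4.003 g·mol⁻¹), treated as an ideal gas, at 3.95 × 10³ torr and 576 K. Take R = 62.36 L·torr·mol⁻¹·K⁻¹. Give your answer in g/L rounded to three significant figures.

ρ ≈ 0.440 g/L

ρ = PM/(RT) = (3.95e+03 × 4.003) / (62.36 × 576.0)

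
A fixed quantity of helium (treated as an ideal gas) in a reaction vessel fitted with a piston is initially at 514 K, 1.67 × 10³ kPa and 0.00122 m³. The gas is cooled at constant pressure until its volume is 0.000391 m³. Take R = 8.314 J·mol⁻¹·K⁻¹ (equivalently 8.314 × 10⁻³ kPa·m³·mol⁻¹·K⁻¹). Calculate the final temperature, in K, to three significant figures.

T₂ ≈ 165 K

Isobaric, so V/T is constant: P₂ = P₁; T₂ = T₁·(V₂/V₁) = 164.7 K.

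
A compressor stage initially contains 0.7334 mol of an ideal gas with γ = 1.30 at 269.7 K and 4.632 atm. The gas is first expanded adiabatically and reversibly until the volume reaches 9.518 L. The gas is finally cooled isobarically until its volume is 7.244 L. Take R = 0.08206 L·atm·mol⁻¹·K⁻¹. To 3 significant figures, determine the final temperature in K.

From PV = nRT: V₁ = nRT₁/P₁ = 3.504 L.
Adiabatic (γ = 1.30), T V^(γ−1) and P V^γ constant: T₂ = T₁·(V₁/V₂)^(γ−1) = 199.8 K; P₂ = P₁·(V₁/V₂)^γ = 1.264 atm.
Isobaric, so V/T is constant: P₃ = P₂; T₃ = T₂·(V₃/V₂) = 152.1 K.

T₃ ≈ 152 K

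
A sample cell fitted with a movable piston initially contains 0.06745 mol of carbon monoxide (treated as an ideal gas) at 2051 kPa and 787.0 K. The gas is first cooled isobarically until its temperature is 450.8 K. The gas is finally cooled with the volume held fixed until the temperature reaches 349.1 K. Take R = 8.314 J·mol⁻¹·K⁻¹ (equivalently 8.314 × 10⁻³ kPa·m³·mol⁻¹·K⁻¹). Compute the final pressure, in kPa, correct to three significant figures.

From PV = nRT: V₁ = nRT₁/P₁ = 0.0002152 m³.
Isobaric, so V/T is constant: P₂ = P₁; V₂ = V₁·(T₂/T₁) = 0.0001233 m³.
Isochoric, so P/T is constant: V₃ = V₂; P₃ = P₂·(T₃/T₂) = 1588 kPa.

P₃ ≈ 1.59e+03 kPa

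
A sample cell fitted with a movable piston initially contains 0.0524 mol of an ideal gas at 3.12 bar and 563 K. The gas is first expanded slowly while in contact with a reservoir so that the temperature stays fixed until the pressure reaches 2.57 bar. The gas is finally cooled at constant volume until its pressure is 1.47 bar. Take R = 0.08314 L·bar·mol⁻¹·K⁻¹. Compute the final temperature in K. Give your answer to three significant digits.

T₃ ≈ 322 K

From PV = nRT: V₁ = nRT₁/P₁ = 0.7861 L.
Isothermal, so P V is constant: T₂ = T₁; V₂ = V₁·(P₁/P₂) = 0.9544 L.
Isochoric, so P/T is constant: V₃ = V₂; T₃ = T₂·(P₃/P₂) = 322.0 K.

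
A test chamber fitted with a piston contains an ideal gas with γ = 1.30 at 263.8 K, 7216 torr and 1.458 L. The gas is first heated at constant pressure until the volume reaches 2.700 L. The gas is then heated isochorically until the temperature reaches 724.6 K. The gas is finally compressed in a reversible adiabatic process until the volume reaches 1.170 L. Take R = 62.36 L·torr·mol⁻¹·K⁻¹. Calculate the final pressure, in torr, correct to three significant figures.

P constant ⇒ V ∝ T: P₂ = P₁; T₂ = T₁·(V₂/V₁) = 488.5 K.
Isochoric, so P/T is constant: V₃ = V₂; P₃ = P₂·(T₃/T₂) = 1.070e+04 torr.
Adiabatic (γ = 1.30), T V^(γ−1) and P V^γ constant: T₄ = T₃·(V₃/V₄)^(γ−1) = 931.2 K; P₄ = P₃·(V₃/V₄)^γ = 3.174e+04 torr.

P₄ ≈ 3.17e+04 torr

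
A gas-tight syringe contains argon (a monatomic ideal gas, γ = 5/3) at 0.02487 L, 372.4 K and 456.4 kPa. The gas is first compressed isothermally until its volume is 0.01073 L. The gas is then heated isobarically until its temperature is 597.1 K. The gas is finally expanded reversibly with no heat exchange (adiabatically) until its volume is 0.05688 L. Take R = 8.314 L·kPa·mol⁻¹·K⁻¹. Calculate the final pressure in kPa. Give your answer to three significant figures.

P₄ ≈ 144 kPa

T constant ⇒ Boyle's law P V = const: T₂ = T₁; P₂ = P₁·(V₁/V₂) = 1058 kPa.
Isobaric, so V/T is constant: P₃ = P₂; V₃ = V₂·(T₃/T₂) = 0.01720 L.
Reversible adiabatic, γ = 5/3: T₄ = T₃·(V₃/V₄)^(γ−1) = 269.0 K; P₄ = P₃·(V₃/V₄)^γ = 144.2 kPa.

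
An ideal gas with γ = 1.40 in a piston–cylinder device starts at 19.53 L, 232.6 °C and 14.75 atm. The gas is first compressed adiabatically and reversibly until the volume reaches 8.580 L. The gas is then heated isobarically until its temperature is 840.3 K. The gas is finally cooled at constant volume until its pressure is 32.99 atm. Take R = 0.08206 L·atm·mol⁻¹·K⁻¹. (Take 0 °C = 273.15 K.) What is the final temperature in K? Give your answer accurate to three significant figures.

T₄ ≈ 594 K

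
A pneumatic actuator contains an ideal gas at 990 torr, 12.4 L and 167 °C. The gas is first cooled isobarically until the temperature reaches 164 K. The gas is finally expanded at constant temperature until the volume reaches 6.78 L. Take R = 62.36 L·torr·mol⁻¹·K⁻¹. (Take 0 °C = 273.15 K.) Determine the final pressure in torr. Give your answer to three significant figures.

P₃ ≈ 675 torr

Convert: T₁ = 440.1 K.
P constant ⇒ V ∝ T: P₂ = P₁; V₂ = V₁·(T₂/T₁) = 4.620 L.
Isothermal, so P V is constant: T₃ = T₂; P₃ = P₂·(V₂/V₃) = 674.6 torr.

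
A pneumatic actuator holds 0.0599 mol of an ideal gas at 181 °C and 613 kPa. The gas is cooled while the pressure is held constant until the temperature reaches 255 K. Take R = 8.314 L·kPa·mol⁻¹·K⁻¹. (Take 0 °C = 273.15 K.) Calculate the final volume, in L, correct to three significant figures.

V₂ ≈ 0.207 L

Convert: T₁ = 454.1 K.
From PV = nRT: V₁ = nRT₁/P₁ = 0.3690 L.
Isobaric, so V/T is constant: P₂ = P₁; V₂ = V₁·(T₂/T₁) = 0.2072 L.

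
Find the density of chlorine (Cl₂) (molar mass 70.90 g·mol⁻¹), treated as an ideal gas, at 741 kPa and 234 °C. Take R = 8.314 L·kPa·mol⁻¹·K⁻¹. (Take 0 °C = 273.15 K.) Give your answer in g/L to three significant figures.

ρ = PM/(RT) = (741 × 70.90) / (8.314 × 507.1)

ρ ≈ 12.5 g/L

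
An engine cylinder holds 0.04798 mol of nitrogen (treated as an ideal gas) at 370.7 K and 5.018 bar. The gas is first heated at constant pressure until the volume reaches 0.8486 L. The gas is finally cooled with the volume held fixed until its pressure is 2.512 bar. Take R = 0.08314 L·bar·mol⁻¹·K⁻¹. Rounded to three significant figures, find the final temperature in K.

T₃ ≈ 534 K

From PV = nRT: V₁ = nRT₁/P₁ = 0.2947 L.
P constant ⇒ V ∝ T: P₂ = P₁; T₂ = T₁·(V₂/V₁) = 1067 K.
Isochoric, so P/T is constant: V₃ = V₂; T₃ = T₂·(P₃/P₂) = 534.4 K.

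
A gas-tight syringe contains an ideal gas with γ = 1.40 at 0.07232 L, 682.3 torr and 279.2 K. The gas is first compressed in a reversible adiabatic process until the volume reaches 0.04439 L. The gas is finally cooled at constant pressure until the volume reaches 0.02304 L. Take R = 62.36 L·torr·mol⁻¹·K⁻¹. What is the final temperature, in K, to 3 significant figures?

Adiabatic (γ = 1.40), T V^(γ−1) and P V^γ constant: T₂ = T₁·(V₁/V₂)^(γ−1) = 339.4 K; P₂ = P₁·(V₁/V₂)^γ = 1351 torr.
P constant ⇒ V ∝ T: P₃ = P₂; T₃ = T₂·(V₃/V₂) = 176.2 K.

T₃ ≈ 176 K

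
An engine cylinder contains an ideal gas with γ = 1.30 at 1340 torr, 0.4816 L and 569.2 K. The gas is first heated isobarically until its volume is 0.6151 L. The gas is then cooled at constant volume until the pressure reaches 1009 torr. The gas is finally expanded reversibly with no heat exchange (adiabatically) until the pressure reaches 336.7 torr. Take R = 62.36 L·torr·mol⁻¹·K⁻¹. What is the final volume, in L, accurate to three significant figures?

V₄ ≈ 1.43 L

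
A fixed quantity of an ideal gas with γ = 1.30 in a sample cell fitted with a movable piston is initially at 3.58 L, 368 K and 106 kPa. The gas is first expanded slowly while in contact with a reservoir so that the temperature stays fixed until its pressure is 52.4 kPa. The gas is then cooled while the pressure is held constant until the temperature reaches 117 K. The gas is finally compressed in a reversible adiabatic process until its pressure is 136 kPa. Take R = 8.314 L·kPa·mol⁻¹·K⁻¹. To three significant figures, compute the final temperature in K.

Isothermal, so P V is constant: T₂ = T₁; V₂ = V₁·(P₁/P₂) = 7.242 L.
Isobaric, so V/T is constant: P₃ = P₂; V₃ = V₂·(T₃/T₂) = 2.302 L.
Reversible adiabatic, γ = 1.30: T₄ = T₃·(P₄/P₃)^((γ−1)/γ) = 145.8 K; V₄ = V₃·(P₃/P₄)^(1/γ) = 1.106 L.

T₄ ≈ 146 K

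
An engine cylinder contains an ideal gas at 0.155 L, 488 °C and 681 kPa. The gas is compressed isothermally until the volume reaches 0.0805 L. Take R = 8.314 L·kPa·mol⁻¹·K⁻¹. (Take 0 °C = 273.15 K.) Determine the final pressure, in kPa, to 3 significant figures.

P₂ ≈ 1.31e+03 kPa

Convert: T₁ = 761.1 K.
Isothermal, so P V is constant: T₂ = T₁; P₂ = P₁·(V₁/V₂) = 1311 kPa.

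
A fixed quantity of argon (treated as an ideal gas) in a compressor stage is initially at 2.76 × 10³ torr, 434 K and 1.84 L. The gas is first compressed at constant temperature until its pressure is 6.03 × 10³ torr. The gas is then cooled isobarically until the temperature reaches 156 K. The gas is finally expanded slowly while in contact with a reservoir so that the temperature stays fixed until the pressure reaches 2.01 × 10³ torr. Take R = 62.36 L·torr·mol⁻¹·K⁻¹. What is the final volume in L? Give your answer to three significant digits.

T constant ⇒ Boyle's law P V = const: T₂ = T₁; V₂ = V₁·(P₁/P₂) = 0.8422 L.
P constant ⇒ V ∝ T: P₃ = P₂; V₃ = V₂·(T₃/T₂) = 0.3027 L.
Isothermal, so P V is constant: T₄ = T₃; V₄ = V₃·(P₃/P₄) = 0.9082 L.

V₄ ≈ 0.908 L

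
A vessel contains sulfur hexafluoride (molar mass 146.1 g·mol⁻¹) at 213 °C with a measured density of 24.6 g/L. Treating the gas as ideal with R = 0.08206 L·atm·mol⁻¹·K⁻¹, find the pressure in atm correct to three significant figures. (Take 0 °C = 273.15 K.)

ρ = PM/(RT) ⇒ P = ρRT/M = (24.6 × 0.08206 × 486.1) / 146.1

P ≈ 6.72 atm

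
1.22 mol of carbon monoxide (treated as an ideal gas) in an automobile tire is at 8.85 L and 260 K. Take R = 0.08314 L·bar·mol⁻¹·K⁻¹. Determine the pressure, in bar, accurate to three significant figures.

P ≈ 2.98 bar

PV = nRT ⇒ P = nRT/V = (1.22 × 0.08314 × 260) / 8.85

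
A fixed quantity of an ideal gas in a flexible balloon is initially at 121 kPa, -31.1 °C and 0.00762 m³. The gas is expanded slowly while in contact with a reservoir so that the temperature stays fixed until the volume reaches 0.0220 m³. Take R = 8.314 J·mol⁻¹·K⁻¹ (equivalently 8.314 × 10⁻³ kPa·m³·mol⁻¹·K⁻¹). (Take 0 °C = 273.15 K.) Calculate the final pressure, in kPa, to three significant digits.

Convert: T₁ = 242.0 K.
Isothermal, so P V is constant: T₂ = T₁; P₂ = P₁·(V₁/V₂) = 41.91 kPa.

P₂ ≈ 41.9 kPa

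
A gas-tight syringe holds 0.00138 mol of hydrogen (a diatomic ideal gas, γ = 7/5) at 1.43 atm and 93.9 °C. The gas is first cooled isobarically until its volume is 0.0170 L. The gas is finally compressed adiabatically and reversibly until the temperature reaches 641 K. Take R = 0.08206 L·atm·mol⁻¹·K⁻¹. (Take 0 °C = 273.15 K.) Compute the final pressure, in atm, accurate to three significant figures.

P₃ ≈ 65.8 atm

Convert: T₁ = 367.0 K.
From PV = nRT: V₁ = nRT₁/P₁ = 0.02907 L.
P constant ⇒ V ∝ T: P₂ = P₁; T₂ = T₁·(V₂/V₁) = 214.7 K.
Reversible adiabatic, γ = 7/5: P₃ = P₂·(T₃/T₂)^(γ/(γ−1)) = 65.79 atm; V₃ = V₂·(T₂/T₃)^(1/(γ−1)) = 0.001103 L.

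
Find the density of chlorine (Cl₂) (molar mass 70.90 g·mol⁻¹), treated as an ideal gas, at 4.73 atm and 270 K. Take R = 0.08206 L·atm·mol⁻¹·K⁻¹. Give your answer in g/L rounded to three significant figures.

ρ ≈ 15.1 g/L

ρ = PM/(RT) = (4.73 × 70.90) / (0.08206 × 270.0)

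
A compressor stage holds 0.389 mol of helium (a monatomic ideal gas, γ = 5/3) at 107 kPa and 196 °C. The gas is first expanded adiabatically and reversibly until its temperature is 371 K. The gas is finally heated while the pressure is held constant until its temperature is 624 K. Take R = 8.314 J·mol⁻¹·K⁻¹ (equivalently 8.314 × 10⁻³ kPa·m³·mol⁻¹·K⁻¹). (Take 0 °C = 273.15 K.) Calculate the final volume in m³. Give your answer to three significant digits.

Convert: T₁ = 469.1 K.
From PV = nRT: V₁ = nRT₁/P₁ = 0.01418 m³.
Reversible adiabatic, γ = 5/3: P₂ = P₁·(T₂/T₁)^(γ/(γ−1)) = 59.50 kPa; V₂ = V₁·(T₁/T₂)^(1/(γ−1)) = 0.02016 m³.
Isobaric, so V/T is constant: P₃ = P₂; V₃ = V₂·(T₃/T₂) = 0.03392 m³.

V₃ ≈ 0.0339 m³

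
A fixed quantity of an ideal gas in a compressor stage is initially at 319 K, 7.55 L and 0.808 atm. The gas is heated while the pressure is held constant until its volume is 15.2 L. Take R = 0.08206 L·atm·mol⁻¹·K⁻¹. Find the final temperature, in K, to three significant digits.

P constant ⇒ V ∝ T: P₂ = P₁; T₂ = T₁·(V₂/V₁) = 642.2 K.

T₂ ≈ 642 K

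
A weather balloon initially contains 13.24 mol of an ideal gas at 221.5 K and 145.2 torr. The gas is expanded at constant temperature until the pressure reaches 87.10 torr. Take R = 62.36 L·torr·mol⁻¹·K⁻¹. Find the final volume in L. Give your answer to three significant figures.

V₂ ≈ 2.10e+03 L

From PV = nRT: V₁ = nRT₁/P₁ = 1260 L.
Isothermal, so P V is constant: T₂ = T₁; V₂ = V₁·(P₁/P₂) = 2100 L.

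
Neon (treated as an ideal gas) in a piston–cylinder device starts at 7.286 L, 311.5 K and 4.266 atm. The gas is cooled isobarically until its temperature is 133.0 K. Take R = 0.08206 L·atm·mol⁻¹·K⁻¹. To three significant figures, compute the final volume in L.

V₂ ≈ 3.11 L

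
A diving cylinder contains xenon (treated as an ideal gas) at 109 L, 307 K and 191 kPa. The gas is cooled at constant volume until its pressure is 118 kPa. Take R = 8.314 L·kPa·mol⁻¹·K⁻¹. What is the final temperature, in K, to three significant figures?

T₂ ≈ 190 K

Isochoric, so P/T is constant: V₂ = V₁; T₂ = T₁·(P₂/P₁) = 189.7 K.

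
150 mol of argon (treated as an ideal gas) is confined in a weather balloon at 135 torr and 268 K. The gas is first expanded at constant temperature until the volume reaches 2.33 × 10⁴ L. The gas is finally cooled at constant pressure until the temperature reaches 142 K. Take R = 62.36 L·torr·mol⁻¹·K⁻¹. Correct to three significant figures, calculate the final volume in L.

V₃ ≈ 1.23e+04 L

From PV = nRT: V₁ = nRT₁/P₁ = 1.857e+04 L.
T constant ⇒ Boyle's law P V = const: T₂ = T₁; P₂ = P₁·(V₁/V₂) = 107.6 torr.
Isobaric, so V/T is constant: P₃ = P₂; V₃ = V₂·(T₃/T₂) = 1.235e+04 L.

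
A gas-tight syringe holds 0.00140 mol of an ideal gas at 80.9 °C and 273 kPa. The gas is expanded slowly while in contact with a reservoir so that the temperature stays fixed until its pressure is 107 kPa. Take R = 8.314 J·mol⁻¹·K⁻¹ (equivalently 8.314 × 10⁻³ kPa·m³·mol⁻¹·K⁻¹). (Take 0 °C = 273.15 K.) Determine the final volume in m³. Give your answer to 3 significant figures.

Convert: T₁ = 354.0 K.
From PV = nRT: V₁ = nRT₁/P₁ = 1.510e-05 m³.
Isothermal, so P V is constant: T₂ = T₁; V₂ = V₁·(P₁/P₂) = 3.851e-05 m³.

V₂ ≈ 3.85e-05 m³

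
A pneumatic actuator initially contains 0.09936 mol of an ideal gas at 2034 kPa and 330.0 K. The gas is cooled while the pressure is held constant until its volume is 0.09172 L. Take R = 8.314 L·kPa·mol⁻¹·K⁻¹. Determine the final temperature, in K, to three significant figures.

From PV = nRT: V₁ = nRT₁/P₁ = 0.1340 L.
Isobaric, so V/T is constant: P₂ = P₁; T₂ = T₁·(V₂/V₁) = 225.8 K.

T₂ ≈ 226 K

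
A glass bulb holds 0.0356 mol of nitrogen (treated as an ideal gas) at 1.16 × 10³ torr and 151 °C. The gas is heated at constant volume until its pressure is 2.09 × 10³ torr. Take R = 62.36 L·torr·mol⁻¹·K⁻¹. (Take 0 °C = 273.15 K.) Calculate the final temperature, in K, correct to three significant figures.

Convert: T₁ = 424.1 K.
From PV = nRT: V₁ = nRT₁/P₁ = 0.8117 L.
V constant ⇒ P ∝ T: V₂ = V₁; T₂ = T₁·(P₂/P₁) = 764.2 K.

T₂ ≈ 764 K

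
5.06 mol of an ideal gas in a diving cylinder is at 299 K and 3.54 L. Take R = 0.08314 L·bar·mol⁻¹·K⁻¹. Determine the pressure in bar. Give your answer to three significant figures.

P ≈ 35.5 bar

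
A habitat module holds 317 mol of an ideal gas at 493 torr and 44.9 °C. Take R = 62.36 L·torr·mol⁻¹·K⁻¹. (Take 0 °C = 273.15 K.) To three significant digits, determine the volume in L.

Convert: T = 318.05 K.
PV = nRT ⇒ V = nRT/P = (317 × 62.36 × 318.05) / 493

V ≈ 1.28e+04 L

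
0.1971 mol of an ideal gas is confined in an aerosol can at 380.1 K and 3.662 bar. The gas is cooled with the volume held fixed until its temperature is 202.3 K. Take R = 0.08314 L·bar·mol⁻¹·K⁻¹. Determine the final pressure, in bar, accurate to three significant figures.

From PV = nRT: V₁ = nRT₁/P₁ = 1.701 L.
Isochoric, so P/T is constant: V₂ = V₁; P₂ = P₁·(T₂/T₁) = 1.949 bar.

P₂ ≈ 1.95 bar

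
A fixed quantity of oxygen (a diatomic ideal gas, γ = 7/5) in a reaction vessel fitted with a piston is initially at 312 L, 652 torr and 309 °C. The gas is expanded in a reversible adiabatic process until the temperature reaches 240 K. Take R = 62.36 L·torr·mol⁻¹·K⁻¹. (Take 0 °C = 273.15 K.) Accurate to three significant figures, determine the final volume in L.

Convert: T₁ = 582.1 K.
Reversible adiabatic, γ = 7/5: P₂ = P₁·(T₂/T₁)^(γ/(γ−1)) = 29.33 torr; V₂ = V₁·(T₁/T₂)^(1/(γ−1)) = 2859 L.

V₂ ≈ 2.86e+03 L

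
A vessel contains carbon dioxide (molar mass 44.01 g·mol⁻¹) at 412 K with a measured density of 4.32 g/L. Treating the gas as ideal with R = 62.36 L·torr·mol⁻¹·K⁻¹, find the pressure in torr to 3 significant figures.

P ≈ 2.52e+03 torr

ρ = PM/(RT) ⇒ P = ρRT/M = (4.32 × 62.36 × 412.0) / 44.01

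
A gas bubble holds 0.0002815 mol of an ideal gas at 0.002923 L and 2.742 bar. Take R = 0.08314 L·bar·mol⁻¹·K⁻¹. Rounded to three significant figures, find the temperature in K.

PV = nRT ⇒ T = PV/(nR) = (2.742 × 0.002923) / (0.0002815 × 0.08314)

T ≈ 342 K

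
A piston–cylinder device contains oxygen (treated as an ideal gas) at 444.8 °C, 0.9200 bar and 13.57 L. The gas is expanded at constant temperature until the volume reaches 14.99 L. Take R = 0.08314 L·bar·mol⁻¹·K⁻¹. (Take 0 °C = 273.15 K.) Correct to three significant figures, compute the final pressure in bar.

P₂ ≈ 0.833 bar

Convert: T₁ = 718.0 K.
Isothermal, so P V is constant: T₂ = T₁; P₂ = P₁·(V₁/V₂) = 0.8328 bar.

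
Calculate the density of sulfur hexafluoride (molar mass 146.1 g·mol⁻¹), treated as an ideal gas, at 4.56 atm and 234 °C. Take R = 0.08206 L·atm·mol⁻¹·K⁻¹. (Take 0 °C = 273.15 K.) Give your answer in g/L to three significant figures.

ρ ≈ 16.0 g/L

ρ = PM/(RT) = (4.56 × 146.1) / (0.08206 × 507.1)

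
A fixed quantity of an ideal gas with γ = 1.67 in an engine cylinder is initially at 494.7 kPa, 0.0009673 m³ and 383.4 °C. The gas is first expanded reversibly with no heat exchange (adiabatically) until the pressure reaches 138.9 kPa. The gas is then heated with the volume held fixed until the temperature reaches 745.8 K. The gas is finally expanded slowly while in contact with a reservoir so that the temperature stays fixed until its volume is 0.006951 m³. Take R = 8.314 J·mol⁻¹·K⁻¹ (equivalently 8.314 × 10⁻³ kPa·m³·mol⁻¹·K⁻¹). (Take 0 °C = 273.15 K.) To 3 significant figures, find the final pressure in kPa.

Convert: T₁ = 656.5 K.
Reversible adiabatic, γ = 1.67: T₂ = T₁·(P₂/P₁)^((γ−1)/γ) = 394.4 K; V₂ = V₁·(P₁/P₂)^(1/γ) = 0.002070 m³.
Isochoric, so P/T is constant: V₃ = V₂; P₃ = P₂·(T₃/T₂) = 262.6 kPa.
Isothermal, so P V is constant: T₄ = T₃; P₄ = P₃·(V₃/V₄) = 78.20 kPa.

P₄ ≈ 78.2 kPa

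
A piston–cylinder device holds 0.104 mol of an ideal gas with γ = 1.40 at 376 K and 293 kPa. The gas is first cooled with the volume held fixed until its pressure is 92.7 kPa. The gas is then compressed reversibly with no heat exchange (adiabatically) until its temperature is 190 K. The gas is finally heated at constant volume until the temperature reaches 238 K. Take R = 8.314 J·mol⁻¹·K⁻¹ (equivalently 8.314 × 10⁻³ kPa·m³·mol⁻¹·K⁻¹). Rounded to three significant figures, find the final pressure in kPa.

P₄ ≈ 598 kPa

From PV = nRT: V₁ = nRT₁/P₁ = 0.001110 m³.
Isochoric, so P/T is constant: V₂ = V₁; T₂ = T₁·(P₂/P₁) = 119.0 K.
Adiabatic (γ = 1.40), T V^(γ−1) and P V^γ constant: P₃ = P₂·(T₃/T₂)^(γ/(γ−1)) = 477.3 kPa; V₃ = V₂·(T₂/T₃)^(1/(γ−1)) = 0.0003442 m³.
Isochoric, so P/T is constant: V₄ = V₃; P₄ = P₃·(T₄/T₃) = 597.9 kPa.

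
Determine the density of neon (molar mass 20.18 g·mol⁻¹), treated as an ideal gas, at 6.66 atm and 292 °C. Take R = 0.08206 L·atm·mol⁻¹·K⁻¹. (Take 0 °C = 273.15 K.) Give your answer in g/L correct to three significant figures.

ρ ≈ 2.90 g/L

ρ = PM/(RT) = (6.66 × 20.18) / (0.08206 × 565.1)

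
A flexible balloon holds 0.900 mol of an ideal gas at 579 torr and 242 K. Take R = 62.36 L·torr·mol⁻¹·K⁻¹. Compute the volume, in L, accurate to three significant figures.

PV = nRT ⇒ V = nRT/P = (0.900 × 62.36 × 242) / 579

V ≈ 23.5 L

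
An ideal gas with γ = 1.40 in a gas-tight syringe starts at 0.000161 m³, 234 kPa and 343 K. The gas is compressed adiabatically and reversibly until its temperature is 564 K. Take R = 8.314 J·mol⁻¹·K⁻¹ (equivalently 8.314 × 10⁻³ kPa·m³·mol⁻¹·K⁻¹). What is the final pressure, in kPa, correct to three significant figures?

P₂ ≈ 1.33e+03 kPa

Reversible adiabatic, γ = 1.40: P₂ = P₁·(T₂/T₁)^(γ/(γ−1)) = 1334 kPa; V₂ = V₁·(T₁/T₂)^(1/(γ−1)) = 4.644e-05 m³.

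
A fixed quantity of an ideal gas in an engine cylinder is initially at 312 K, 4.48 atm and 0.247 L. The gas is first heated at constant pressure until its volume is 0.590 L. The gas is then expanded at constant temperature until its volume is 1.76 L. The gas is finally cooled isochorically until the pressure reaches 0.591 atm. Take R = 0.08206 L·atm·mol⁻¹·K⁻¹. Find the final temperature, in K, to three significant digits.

T₄ ≈ 293 K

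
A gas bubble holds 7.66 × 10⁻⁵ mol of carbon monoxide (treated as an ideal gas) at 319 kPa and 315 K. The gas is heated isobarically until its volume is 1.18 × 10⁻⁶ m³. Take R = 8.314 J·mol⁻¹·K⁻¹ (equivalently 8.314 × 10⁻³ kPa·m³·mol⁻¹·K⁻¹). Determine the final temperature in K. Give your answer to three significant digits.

From PV = nRT: V₁ = nRT₁/P₁ = 6.289e-07 m³.
Isobaric, so V/T is constant: P₂ = P₁; T₂ = T₁·(V₂/V₁) = 591.1 K.

T₂ ≈ 591 K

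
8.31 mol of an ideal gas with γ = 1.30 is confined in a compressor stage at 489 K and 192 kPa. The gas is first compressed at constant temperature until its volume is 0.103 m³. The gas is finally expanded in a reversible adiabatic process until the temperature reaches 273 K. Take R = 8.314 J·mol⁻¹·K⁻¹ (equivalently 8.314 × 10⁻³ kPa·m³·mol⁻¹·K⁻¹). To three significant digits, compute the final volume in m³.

V₃ ≈ 0.719 m³

From PV = nRT: V₁ = nRT₁/P₁ = 0.1760 m³.
Isothermal, so P V is constant: T₂ = T₁; P₂ = P₁·(V₁/V₂) = 328.0 kPa.
Reversible adiabatic, γ = 1.30: P₃ = P₂·(T₃/T₂)^(γ/(γ−1)) = 26.24 kPa; V₃ = V₂·(T₂/T₃)^(1/(γ−1)) = 0.7189 m³.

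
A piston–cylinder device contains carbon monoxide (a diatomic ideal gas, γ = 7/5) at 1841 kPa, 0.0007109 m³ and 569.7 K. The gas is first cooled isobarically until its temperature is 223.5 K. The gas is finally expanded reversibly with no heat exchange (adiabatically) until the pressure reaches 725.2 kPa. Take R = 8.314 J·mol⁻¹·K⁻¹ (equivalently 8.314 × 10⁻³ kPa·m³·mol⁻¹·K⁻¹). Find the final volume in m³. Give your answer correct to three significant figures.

Isobaric, so V/T is constant: P₂ = P₁; V₂ = V₁·(T₂/T₁) = 0.0002789 m³.
Reversible adiabatic, γ = 7/5: T₃ = T₂·(P₃/P₂)^((γ−1)/γ) = 171.3 K; V₃ = V₂·(P₂/P₃)^(1/γ) = 0.0005425 m³.

V₃ ≈ 0.000543 m³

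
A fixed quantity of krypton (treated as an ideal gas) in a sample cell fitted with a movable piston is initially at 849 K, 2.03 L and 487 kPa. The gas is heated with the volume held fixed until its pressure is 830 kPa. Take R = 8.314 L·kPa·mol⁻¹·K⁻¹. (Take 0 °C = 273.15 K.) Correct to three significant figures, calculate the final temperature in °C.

Isochoric, so P/T is constant: V₂ = V₁; T₂ = T₁·(P₂/P₁) = 1447 K.

T₂ ≈ 1.17e+03 °C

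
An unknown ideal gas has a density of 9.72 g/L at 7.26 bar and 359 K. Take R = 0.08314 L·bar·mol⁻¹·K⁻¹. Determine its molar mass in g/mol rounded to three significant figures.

ρ = PM/(RT) ⇒ M = ρRT/P = (9.72 × 0.08314 × 359.0) / 7.26

M ≈ 40.0 g/mol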